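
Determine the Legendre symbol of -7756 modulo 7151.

-1

Reduce the numerator: -7756 ≡ 6546 (mod 7151), so (-7756/7151) = (6546/7151).
Factor out 2: 6546 = 2·3273. Since 7151 ≡ 7 (mod 8), (2/7151) = +1. Now have (3273/7151).
3273 ≡ 1 (mod 4), so quadratic reciprocity gives (3273/7151) = (7151/3273). Reduce: 7151 ≡ 605 (mod 3273). Now have (605/3273).
605 ≡ 1 (mod 4), so quadratic reciprocity gives (605/3273) = (3273/605). Reduce: 3273 ≡ 248 (mod 605). Now have (248/605).
Factor out 2: 248 = 2^3·31. Since 605 ≡ 5 (mod 8), (2/605) = -1, and (2/605)^3 = -1. Now have -(31/605).
605 ≡ 1 (mod 4), so quadratic reciprocity gives (31/605) = (605/31). Reduce: 605 ≡ 16 (mod 31). Now have -(16/31).
Factor out 2: 16 = 2^4. Since 31 ≡ 7 (mod 8), (2/31) = +1, and (2/31)^4 = +1. Now have -(1/31).
(1/31) = 1. Collecting the sign factors: -1.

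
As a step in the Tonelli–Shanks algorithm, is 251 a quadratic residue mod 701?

701 ≡ 1 (mod 4), so quadratic reciprocity gives (251/701) = (701/251). Reduce: 701 ≡ 199 (mod 251). Now have (199/251).
Both 199 ≡ 3 and 251 ≡ 3 (mod 4), so reciprocity gives (199/251) = -(251/199). Reduce: 251 ≡ 52 (mod 199). Now have -(52/199).
Factor out 2: 52 = 2^2·13. Since 199 ≡ 7 (mod 8), (2/199) = +1, and (2/199)^2 = +1. Now have -(13/199).
13 ≡ 1 (mod 4), so quadratic reciprocity gives (13/199) = (199/13). Reduce: 199 ≡ 4 (mod 13). Now have -(4/13).
Factor out 2: 4 = 2^2. Since 13 ≡ 5 (mod 8), (2/13) = -1, and (2/13)^2 = +1. Now have -(1/13).
(1/13) = 1. Collecting the sign factors: -1.
The Legendre symbol is -1, so x^2 ≡ 251 (mod 701) has no solution.

no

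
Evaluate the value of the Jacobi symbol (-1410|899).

-1

Reduce the numerator: -1410 ≡ 388 (mod 899), so (-1410|899) = (388|899).
Factor out 2: 388 = 2^2·97. Since 899 ≡ 3 (mod 8), (2|899) = -1, and (2|899)^2 = +1. Now have (97|899).
97 ≡ 1 (mod 4), so quadratic reciprocity gives (97|899) = (899|97). Reduce: 899 ≡ 26 (mod 97). Now have (26|97).
Factor out 2: 26 = 2·13. Since 97 ≡ 1 (mod 8), (2|97) = +1. Now have (13|97).
13 ≡ 1 (mod 4), so quadratic reciprocity gives (13|97) = (97|13). Reduce: 97 ≡ 6 (mod 13). Now have (6|13).
Factor out 2: 6 = 2·3. Since 13 ≡ 5 (mod 8), (2|13) = -1. Now have -(3|13).
13 ≡ 1 (mod 4), so quadratic reciprocity gives (3|13) = (13|3). Reduce: 13 ≡ 1 (mod 3). Now have -(1|3).
(1|3) = 1. Collecting the sign factors: -1.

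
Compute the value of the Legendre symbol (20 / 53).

Factor out 2: 20 = 2^2·5. Since 53 ≡ 5 (mod 8), (2 / 53) = -1, and (2 / 53)^2 = +1. Now have (5 / 53).
5 ≡ 1 (mod 4), so quadratic reciprocity gives (5 / 53) = (53 / 5). Reduce: 53 ≡ 3 (mod 5). Now have (3 / 5).
5 ≡ 1 (mod 4), so quadratic reciprocity gives (3 / 5) = (5 / 3). Reduce: 5 ≡ 2 (mod 3). Now have (2 / 3).
Factor out 2: 2 = 2. Since 3 ≡ 3 (mod 8), (2 / 3) = -1. Now have -(1 / 3).
(1 / 3) = 1. Collecting the sign factors: -1.

-1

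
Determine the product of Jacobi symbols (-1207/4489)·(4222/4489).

1

By multiplicativity, (-1207·4222/4489) = (-1207/4489)·(4222/4489).
First factor (-1207/4489):
Reduce the numerator: -1207 ≡ 3282 (mod 4489), so (-1207/4489) = (3282/4489).
Factor out 2: 3282 = 2·1641. Since 4489 ≡ 1 (mod 8), (2/4489) = +1. Now have (1641/4489).
1641 ≡ 1 (mod 4), so quadratic reciprocity gives (1641/4489) = (4489/1641). Reduce: 4489 ≡ 1207 (mod 1641). Now have (1207/1641).
1641 ≡ 1 (mod 4), so quadratic reciprocity gives (1207/1641) = (1641/1207). Reduce: 1641 ≡ 434 (mod 1207). Now have (434/1207).
Factor out 2: 434 = 2·217. Since 1207 ≡ 7 (mod 8), (2/1207) = +1. Now have (217/1207).
217 ≡ 1 (mod 4), so quadratic reciprocity gives (217/1207) = (1207/217). Reduce: 1207 ≡ 122 (mod 217). Now have (122/217).
Factor out 2: 122 = 2·61. Since 217 ≡ 1 (mod 8), (2/217) = +1. Now have (61/217).
61 ≡ 1 (mod 4), so quadratic reciprocity gives (61/217) = (217/61). Reduce: 217 ≡ 34 (mod 61). Now have (34/61).
Factor out 2: 34 = 2·17. Since 61 ≡ 5 (mod 8), (2/61) = -1. Now have -(17/61).
17 ≡ 1 (mod 4), so quadratic reciprocity gives (17/61) = (61/17). Reduce: 61 ≡ 10 (mod 17). Now have -(10/17).
Factor out 2: 10 = 2·5. Since 17 ≡ 1 (mod 8), (2/17) = +1. Now have -(5/17).
5 ≡ 1 (mod 4), so quadratic reciprocity gives (5/17) = (17/5). Reduce: 17 ≡ 2 (mod 5). Now have -(2/5).
Factor out 2: 2 = 2. Since 5 ≡ 5 (mod 8), (2/5) = -1. Now have (1/5).
(1/5) = 1. Collecting the sign factors: 1.
Second factor (4222/4489):
Factor out 2: 4222 = 2·2111. Since 4489 ≡ 1 (mod 8), (2/4489) = +1. Now have (2111/4489).
4489 ≡ 1 (mod 4), so quadratic reciprocity gives (2111/4489) = (4489/2111). Reduce: 4489 ≡ 267 (mod 2111). Now have (267/2111).
Both 267 ≡ 3 and 2111 ≡ 3 (mod 4), so reciprocity gives (267/2111) = -(2111/267). Reduce: 2111 ≡ 242 (mod 267). Now have -(242/267).
Factor out 2: 242 = 2·121. Since 267 ≡ 3 (mod 8), (2/267) = -1. Now have (121/267).
121 ≡ 1 (mod 4), so quadratic reciprocity gives (121/267) = (267/121). Reduce: 267 ≡ 25 (mod 121). Now have (25/121).
25 ≡ 1 (mod 4), so quadratic reciprocity gives (25/121) = (121/25). Reduce: 121 ≡ 21 (mod 25). Now have (21/25).
21 ≡ 1 (mod 4), so quadratic reciprocity gives (21/25) = (25/21). Reduce: 25 ≡ 4 (mod 21). Now have (4/21).
Factor out 2: 4 = 2^2. Since 21 ≡ 5 (mod 8), (2/21) = -1, and (2/21)^2 = +1. Now have (1/21).
(1/21) = 1. Collecting the sign factors: 1.
Product: (1)·(1) = 1.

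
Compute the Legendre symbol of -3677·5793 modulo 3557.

By multiplicativity, (-3677·5793/3557) = (-3677/3557)·(5793/3557).
First factor (-3677/3557):
(-3677/3557)
  = (3677/3557)    [3557 ≡ 1 mod 4 ⇒ (-1/3557) = +1]
  = (120/3557)    [3677 ≡ 120 mod 3557]
  = -(15/3557)    [3557 ≡ 5 mod 8 ⇒ (2/3557)^3 = -1]
  = -(3557/15)    [QR: 3557 ≡ 1 mod 4, sign kept]
  = -(2/15)    [3557 ≡ 2 mod 15]
  = -(1/15)    [15 ≡ 7 mod 8 ⇒ (2/15) = +1]
  = -1    [(1/15) = 1]
Second factor (5793/3557):
(5793/3557)
  = (2236/3557)    [5793 ≡ 2236 mod 3557]
  = (559/3557)    [3557 ≡ 5 mod 8 ⇒ (2/3557)^2 = +1]
  = (3557/559)    [QR: 3557 ≡ 1 mod 4, sign kept]
  = (203/559)    [3557 ≡ 203 mod 559]
  = -(559/203)    [QR: both ≡ 3 mod 4, sign flips]
  = -(153/203)    [559 ≡ 153 mod 203]
  = -(203/153)    [QR: 153 ≡ 1 mod 4, sign kept]
  = -(50/153)    [203 ≡ 50 mod 153]
  = -(25/153)    [153 ≡ 1 mod 8 ⇒ (2/153) = +1]
  = -(153/25)    [QR: 25 ≡ 1 mod 4, sign kept]
  = -(3/25)    [153 ≡ 3 mod 25]
  = -(25/3)    [QR: 25 ≡ 1 mod 4, sign kept]
  = -(1/3)    [25 ≡ 1 mod 3]
  = -1    [(1/3) = 1]
Product: (-1)·(-1) = 1.

1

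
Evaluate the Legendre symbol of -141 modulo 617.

Reduce the numerator: -141 ≡ 476 (mod 617), so (-141|617) = (476|617).
Factor out 2: 476 = 2^2·119. Since 617 ≡ 1 (mod 8), (2|617) = +1, and (2|617)^2 = +1. Now have (119|617).
617 ≡ 1 (mod 4), so quadratic reciprocity gives (119|617) = (617|119). Reduce: 617 ≡ 22 (mod 119). Now have (22|119).
Factor out 2: 22 = 2·11. Since 119 ≡ 7 (mod 8), (2|119) = +1. Now have (11|119).
Both 11 ≡ 3 and 119 ≡ 3 (mod 4), so reciprocity gives (11|119) = -(119|11). Reduce: 119 ≡ 9 (mod 11). Now have -(9|11).
9 ≡ 1 (mod 4), so quadratic reciprocity gives (9|11) = (11|9). Reduce: 11 ≡ 2 (mod 9). Now have -(2|9).
Factor out 2: 2 = 2. Since 9 ≡ 1 (mod 8), (2|9) = +1. Now have -(1|9).
(1|9) = 1. Collecting the sign factors: -1.

-1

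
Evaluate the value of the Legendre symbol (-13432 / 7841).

(-13432 / 7841)
  = (2250 / 7841)    [-13432 ≡ 2250 mod 7841]
  = (1125 / 7841)    [7841 ≡ 1 mod 8 ⇒ (2 / 7841) = +1]
  = (7841 / 1125)    [QR: 1125 ≡ 1 mod 4, sign kept]
  = (1091 / 1125)    [7841 ≡ 1091 mod 1125]
  = (1125 / 1091)    [QR: 1125 ≡ 1 mod 4, sign kept]
  = (34 / 1091)    [1125 ≡ 34 mod 1091]
  = -(17 / 1091)    [1091 ≡ 3 mod 8 ⇒ (2 / 1091) = -1]
  = -(1091 / 17)    [QR: 17 ≡ 1 mod 4, sign kept]
  = -(3 / 17)    [1091 ≡ 3 mod 17]
  = -(17 / 3)    [QR: 17 ≡ 1 mod 4, sign kept]
  = -(2 / 3)    [17 ≡ 2 mod 3]
  = (1 / 3)    [3 ≡ 3 mod 8 ⇒ (2 / 3) = -1]
  = 1    [(1 / 3) = 1]

1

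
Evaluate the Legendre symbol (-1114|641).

Reduce the numerator: -1114 ≡ 168 (mod 641), so (-1114|641) = (168|641).
Factor out 2: 168 = 2^3·21. Since 641 ≡ 1 (mod 8), (2|641) = +1, and (2|641)^3 = +1. Now have (21|641).
21 ≡ 1 (mod 4), so quadratic reciprocity gives (21|641) = (641|21). Reduce: 641 ≡ 11 (mod 21). Now have (11|21).
21 ≡ 1 (mod 4), so quadratic reciprocity gives (11|21) = (21|11). Reduce: 21 ≡ 10 (mod 11). Now have (10|11).
Factor out 2: 10 = 2·5. Since 11 ≡ 3 (mod 8), (2|11) = -1. Now have -(5|11).
5 ≡ 1 (mod 4), so quadratic reciprocity gives (5|11) = (11|5). Reduce: 11 ≡ 1 (mod 5). Now have -(1|5).
(1|5) = 1. Collecting the sign factors: -1.

-1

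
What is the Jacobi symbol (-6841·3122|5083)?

1

By multiplicativity, (-6841·3122|5083) = (-6841|5083)·(3122|5083).
First factor (-6841|5083):
Pull out -1: (-6841|5083) = (-1|5083)·(6841|5083). Since 5083 ≡ 3 (mod 4), (-1|5083) = -1. Now have -(6841|5083).
Reduce the numerator: 6841 ≡ 1758 (mod 5083), so (6841|5083) = (1758|5083).
Factor out 2: 1758 = 2·879. Since 5083 ≡ 3 (mod 8), (2|5083) = -1. Now have (879|5083).
Both 879 ≡ 3 and 5083 ≡ 3 (mod 4), so reciprocity gives (879|5083) = -(5083|879). Reduce: 5083 ≡ 688 (mod 879). Now have -(688|879).
Factor out 2: 688 = 2^4·43. Since 879 ≡ 7 (mod 8), (2|879) = +1, and (2|879)^4 = +1. Now have -(43|879).
Both 43 ≡ 3 and 879 ≡ 3 (mod 4), so reciprocity gives (43|879) = -(879|43). Reduce: 879 ≡ 19 (mod 43). Now have (19|43).
Both 19 ≡ 3 and 43 ≡ 3 (mod 4), so reciprocity gives (19|43) = -(43|19). Reduce: 43 ≡ 5 (mod 19). Now have -(5|19).
5 ≡ 1 (mod 4), so quadratic reciprocity gives (5|19) = (19|5). Reduce: 19 ≡ 4 (mod 5). Now have -(4|5).
Factor out 2: 4 = 2^2. Since 5 ≡ 5 (mod 8), (2|5) = -1, and (2|5)^2 = +1. Now have -(1|5).
(1|5) = 1. Collecting the sign factors: -1.
Second factor (3122|5083):
Factor out 2: 3122 = 2·1561. Since 5083 ≡ 3 (mod 8), (2|5083) = -1. Now have -(1561|5083).
1561 ≡ 1 (mod 4), so quadratic reciprocity gives (1561|5083) = (5083|1561). Reduce: 5083 ≡ 400 (mod 1561). Now have -(400|1561).
Factor out 2: 400 = 2^4·25. Since 1561 ≡ 1 (mod 8), (2|1561) = +1, and (2|1561)^4 = +1. Now have -(25|1561).
25 ≡ 1 (mod 4), so quadratic reciprocity gives (25|1561) = (1561|25). Reduce: 1561 ≡ 11 (mod 25). Now have -(11|25).
25 ≡ 1 (mod 4), so quadratic reciprocity gives (11|25) = (25|11). Reduce: 25 ≡ 3 (mod 11). Now have -(3|11).
Both 3 ≡ 3 and 11 ≡ 3 (mod 4), so reciprocity gives (3|11) = -(11|3). Reduce: 11 ≡ 2 (mod 3). Now have (2|3).
Factor out 2: 2 = 2. Since 3 ≡ 3 (mod 8), (2|3) = -1. Now have -(1|3).
(1|3) = 1. Collecting the sign factors: -1.
Product: (-1)·(-1) = 1.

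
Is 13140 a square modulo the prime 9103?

(13140|9103)
  = (4037|9103)    [13140 ≡ 4037 mod 9103]
  = (9103|4037)    [QR: 4037 ≡ 1 mod 4, sign kept]
  = (1029|4037)    [9103 ≡ 1029 mod 4037]
  = (4037|1029)    [QR: 1029 ≡ 1 mod 4, sign kept]
  = (950|1029)    [4037 ≡ 950 mod 1029]
  = -(475|1029)    [1029 ≡ 5 mod 8 ⇒ (2|1029) = -1]
  = -(1029|475)    [QR: 1029 ≡ 1 mod 4, sign kept]
  = -(79|475)    [1029 ≡ 79 mod 475]
  = (475|79)    [QR: both ≡ 3 mod 4, sign flips]
  = (1|79)    [475 ≡ 1 mod 79]
  = 1    [(1|79) = 1]
The Legendre symbol is 1, so x^2 ≡ 13140 (mod 9103) has solution.

yes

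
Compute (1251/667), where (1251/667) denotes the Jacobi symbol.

Reduce the numerator: 1251 ≡ 584 (mod 667), so (1251/667) = (584/667).
Factor out 2: 584 = 2^3·73. Since 667 ≡ 3 (mod 8), (2/667) = -1, and (2/667)^3 = -1. Now have -(73/667).
73 ≡ 1 (mod 4), so quadratic reciprocity gives (73/667) = (667/73). Reduce: 667 ≡ 10 (mod 73). Now have -(10/73).
Factor out 2: 10 = 2·5. Since 73 ≡ 1 (mod 8), (2/73) = +1. Now have -(5/73).
5 ≡ 1 (mod 4), so quadratic reciprocity gives (5/73) = (73/5). Reduce: 73 ≡ 3 (mod 5). Now have -(3/5).
5 ≡ 1 (mod 4), so quadratic reciprocity gives (3/5) = (5/3). Reduce: 5 ≡ 2 (mod 3). Now have -(2/3).
Factor out 2: 2 = 2. Since 3 ≡ 3 (mod 8), (2/3) = -1. Now have (1/3).
(1/3) = 1. Collecting the sign factors: 1.

1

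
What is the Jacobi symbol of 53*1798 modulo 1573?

By multiplicativity, (53·1798/1573) = (53/1573)·(1798/1573).
First factor (53/1573):
53 ≡ 1 (mod 4), so quadratic reciprocity gives (53/1573) = (1573/53). Reduce: 1573 ≡ 36 (mod 53). Now have (36/53).
Factor out 2: 36 = 2^2·9. Since 53 ≡ 5 (mod 8), (2/53) = -1, and (2/53)^2 = +1. Now have (9/53).
9 ≡ 1 (mod 4), so quadratic reciprocity gives (9/53) = (53/9). Reduce: 53 ≡ 8 (mod 9). Now have (8/9).
Factor out 2: 8 = 2^3. Since 9 ≡ 1 (mod 8), (2/9) = +1, and (2/9)^3 = +1. Now have (1/9).
(1/9) = 1. Collecting the sign factors: 1.
Second factor (1798/1573):
Reduce the numerator: 1798 ≡ 225 (mod 1573), so (1798/1573) = (225/1573).
225 ≡ 1 (mod 4), so quadratic reciprocity gives (225/1573) = (1573/225). Reduce: 1573 ≡ 223 (mod 225). Now have (223/225).
225 ≡ 1 (mod 4), so quadratic reciprocity gives (223/225) = (225/223). Reduce: 225 ≡ 2 (mod 223). Now have (2/223).
Factor out 2: 2 = 2. Since 223 ≡ 7 (mod 8), (2/223) = +1. Now have (1/223).
(1/223) = 1. Collecting the sign factors: 1.
Product: (1)·(1) = 1.

1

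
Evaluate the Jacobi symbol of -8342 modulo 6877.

1

Pull out -1: (-8342/6877) = (-1/6877)·(8342/6877). Since 6877 ≡ 1 (mod 4), (-1/6877) = +1. Now have (8342/6877).
Reduce the numerator: 8342 ≡ 1465 (mod 6877), so (8342/6877) = (1465/6877).
1465 ≡ 1 (mod 4), so quadratic reciprocity gives (1465/6877) = (6877/1465). Reduce: 6877 ≡ 1017 (mod 1465). Now have (1017/1465).
1017 ≡ 1 (mod 4), so quadratic reciprocity gives (1017/1465) = (1465/1017). Reduce: 1465 ≡ 448 (mod 1017). Now have (448/1017).
Factor out 2: 448 = 2^6·7. Since 1017 ≡ 1 (mod 8), (2/1017) = +1, and (2/1017)^6 = +1. Now have (7/1017).
1017 ≡ 1 (mod 4), so quadratic reciprocity gives (7/1017) = (1017/7). Reduce: 1017 ≡ 2 (mod 7). Now have (2/7).
Factor out 2: 2 = 2. Since 7 ≡ 7 (mod 8), (2/7) = +1. Now have (1/7).
(1/7) = 1. Collecting the sign factors: 1.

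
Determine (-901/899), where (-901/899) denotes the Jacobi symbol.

1

Pull out -1: (-901/899) = (-1/899)·(901/899). Since 899 ≡ 3 (mod 4), (-1/899) = -1. Now have -(901/899).
Reduce the numerator: 901 ≡ 2 (mod 899), so (901/899) = (2/899).
Factor out 2: 2 = 2. Since 899 ≡ 3 (mod 8), (2/899) = -1. Now have (1/899).
(1/899) = 1. Collecting the sign factors: 1.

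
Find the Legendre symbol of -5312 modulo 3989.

-1

Reduce the numerator: -5312 ≡ 2666 (mod 3989), so (-5312/3989) = (2666/3989).
Factor out 2: 2666 = 2·1333. Since 3989 ≡ 5 (mod 8), (2/3989) = -1. Now have -(1333/3989).
1333 ≡ 1 (mod 4), so quadratic reciprocity gives (1333/3989) = (3989/1333). Reduce: 3989 ≡ 1323 (mod 1333). Now have -(1323/1333).
1333 ≡ 1 (mod 4), so quadratic reciprocity gives (1323/1333) = (1333/1323). Reduce: 1333 ≡ 10 (mod 1323). Now have -(10/1323).
Factor out 2: 10 = 2·5. Since 1323 ≡ 3 (mod 8), (2/1323) = -1. Now have (5/1323).
5 ≡ 1 (mod 4), so quadratic reciprocity gives (5/1323) = (1323/5). Reduce: 1323 ≡ 3 (mod 5). Now have (3/5).
5 ≡ 1 (mod 4), so quadratic reciprocity gives (3/5) = (5/3). Reduce: 5 ≡ 2 (mod 3). Now have (2/3).
Factor out 2: 2 = 2. Since 3 ≡ 3 (mod 8), (2/3) = -1. Now have -(1/3).
(1/3) = 1. Collecting the sign factors: -1.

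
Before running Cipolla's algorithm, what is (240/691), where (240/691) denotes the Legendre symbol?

Factor out 2: 240 = 2^4·15. Since 691 ≡ 3 (mod 8), (2/691) = -1, and (2/691)^4 = +1. Now have (15/691).
Both 15 ≡ 3 and 691 ≡ 3 (mod 4), so reciprocity gives (15/691) = -(691/15). Reduce: 691 ≡ 1 (mod 15). Now have -(1/15).
(1/15) = 1. Collecting the sign factors: -1.

-1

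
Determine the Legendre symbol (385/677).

385 ≡ 1 (mod 4), so quadratic reciprocity gives (385/677) = (677/385). Reduce: 677 ≡ 292 (mod 385). Now have (292/385).
Factor out 2: 292 = 2^2·73. Since 385 ≡ 1 (mod 8), (2/385) = +1, and (2/385)^2 = +1. Now have (73/385).
73 ≡ 1 (mod 4), so quadratic reciprocity gives (73/385) = (385/73). Reduce: 385 ≡ 20 (mod 73). Now have (20/73).
Factor out 2: 20 = 2^2·5. Since 73 ≡ 1 (mod 8), (2/73) = +1, and (2/73)^2 = +1. Now have (5/73).
5 ≡ 1 (mod 4), so quadratic reciprocity gives (5/73) = (73/5). Reduce: 73 ≡ 3 (mod 5). Now have (3/5).
5 ≡ 1 (mod 4), so quadratic reciprocity gives (3/5) = (5/3). Reduce: 5 ≡ 2 (mod 3). Now have (2/3).
Factor out 2: 2 = 2. Since 3 ≡ 3 (mod 8), (2/3) = -1. Now have -(1/3).
(1/3) = 1. Collecting the sign factors: -1.

-1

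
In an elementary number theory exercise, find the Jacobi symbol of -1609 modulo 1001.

-1

(-1609/1001)
  = (1609/1001)    [1001 ≡ 1 mod 4 ⇒ (-1/1001) = +1]
  = (608/1001)    [1609 ≡ 608 mod 1001]
  = (19/1001)    [1001 ≡ 1 mod 8 ⇒ (2/1001)^5 = +1]
  = (1001/19)    [QR: 1001 ≡ 1 mod 4, sign kept]
  = (13/19)    [1001 ≡ 13 mod 19]
  = (19/13)    [QR: 13 ≡ 1 mod 4, sign kept]
  = (6/13)    [19 ≡ 6 mod 13]
  = -(3/13)    [13 ≡ 5 mod 8 ⇒ (2/13) = -1]
  = -(13/3)    [QR: 13 ≡ 1 mod 4, sign kept]
  = -(1/3)    [13 ≡ 1 mod 3]
  = -1    [(1/3) = 1]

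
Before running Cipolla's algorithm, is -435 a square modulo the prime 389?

(-435/389)
  = (435/389)    [389 ≡ 1 mod 4 ⇒ (-1/389) = +1]
  = (46/389)    [435 ≡ 46 mod 389]
  = -(23/389)    [389 ≡ 5 mod 8 ⇒ (2/389) = -1]
  = -(389/23)    [QR: 389 ≡ 1 mod 4, sign kept]
  = -(21/23)    [389 ≡ 21 mod 23]
  = -(23/21)    [QR: 21 ≡ 1 mod 4, sign kept]
  = -(2/21)    [23 ≡ 2 mod 21]
  = (1/21)    [21 ≡ 5 mod 8 ⇒ (2/21) = -1]
  = 1    [(1/21) = 1]
The Legendre symbol is 1, so x^2 ≡ -435 (mod 389) has solution.

yes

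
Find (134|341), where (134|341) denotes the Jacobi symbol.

-1

(134|341)
  = -(67|341)    [341 ≡ 5 mod 8 ⇒ (2|341) = -1]
  = -(341|67)    [QR: 341 ≡ 1 mod 4, sign kept]
  = -(6|67)    [341 ≡ 6 mod 67]
  = (3|67)    [67 ≡ 3 mod 8 ⇒ (2|67) = -1]
  = -(67|3)    [QR: both ≡ 3 mod 4, sign flips]
  = -(1|3)    [67 ≡ 1 mod 3]
  = -1    [(1|3) = 1]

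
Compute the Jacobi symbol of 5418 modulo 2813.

Reduce the numerator: 5418 ≡ 2605 (mod 2813), so (5418/2813) = (2605/2813).
2605 ≡ 1 (mod 4), so quadratic reciprocity gives (2605/2813) = (2813/2605). Reduce: 2813 ≡ 208 (mod 2605). Now have (208/2605).
Factor out 2: 208 = 2^4·13. Since 2605 ≡ 5 (mod 8), (2/2605) = -1, and (2/2605)^4 = +1. Now have (13/2605).
13 ≡ 1 (mod 4), so quadratic reciprocity gives (13/2605) = (2605/13). Reduce: 2605 ≡ 5 (mod 13). Now have (5/13).
5 ≡ 1 (mod 4), so quadratic reciprocity gives (5/13) = (13/5). Reduce: 13 ≡ 3 (mod 5). Now have (3/5).
5 ≡ 1 (mod 4), so quadratic reciprocity gives (3/5) = (5/3). Reduce: 5 ≡ 2 (mod 3). Now have (2/3).
Factor out 2: 2 = 2. Since 3 ≡ 3 (mod 8), (2/3) = -1. Now have -(1/3).
(1/3) = 1. Collecting the sign factors: -1.

-1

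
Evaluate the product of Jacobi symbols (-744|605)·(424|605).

1

By multiplicativity, (-744·424|605) = (-744|605)·(424|605).
First factor (-744|605):
Reduce the numerator: -744 ≡ 466 (mod 605), so (-744|605) = (466|605).
Factor out 2: 466 = 2·233. Since 605 ≡ 5 (mod 8), (2|605) = -1. Now have -(233|605).
233 ≡ 1 (mod 4), so quadratic reciprocity gives (233|605) = (605|233). Reduce: 605 ≡ 139 (mod 233). Now have -(139|233).
233 ≡ 1 (mod 4), so quadratic reciprocity gives (139|233) = (233|139). Reduce: 233 ≡ 94 (mod 139). Now have -(94|139).
Factor out 2: 94 = 2·47. Since 139 ≡ 3 (mod 8), (2|139) = -1. Now have (47|139).
Both 47 ≡ 3 and 139 ≡ 3 (mod 4), so reciprocity gives (47|139) = -(139|47). Reduce: 139 ≡ 45 (mod 47). Now have -(45|47).
45 ≡ 1 (mod 4), so quadratic reciprocity gives (45|47) = (47|45). Reduce: 47 ≡ 2 (mod 45). Now have -(2|45).
Factor out 2: 2 = 2. Since 45 ≡ 5 (mod 8), (2|45) = -1. Now have (1|45).
(1|45) = 1. Collecting the sign factors: 1.
Second factor (424|605):
Factor out 2: 424 = 2^3·53. Since 605 ≡ 5 (mod 8), (2|605) = -1, and (2|605)^3 = -1. Now have -(53|605).
53 ≡ 1 (mod 4), so quadratic reciprocity gives (53|605) = (605|53). Reduce: 605 ≡ 22 (mod 53). Now have -(22|53).
Factor out 2: 22 = 2·11. Since 53 ≡ 5 (mod 8), (2|53) = -1. Now have (11|53).
53 ≡ 1 (mod 4), so quadratic reciprocity gives (11|53) = (53|11). Reduce: 53 ≡ 9 (mod 11). Now have (9|11).
9 ≡ 1 (mod 4), so quadratic reciprocity gives (9|11) = (11|9). Reduce: 11 ≡ 2 (mod 9). Now have (2|9).
Factor out 2: 2 = 2. Since 9 ≡ 1 (mod 8), (2|9) = +1. Now have (1|9).
(1|9) = 1. Collecting the sign factors: 1.
Product: (1)·(1) = 1.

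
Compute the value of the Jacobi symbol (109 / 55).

-1

Reduce the numerator: 109 ≡ 54 (mod 55), so (109 / 55) = (54 / 55).
Factor out 2: 54 = 2·27. Since 55 ≡ 7 (mod 8), (2 / 55) = +1. Now have (27 / 55).
Both 27 ≡ 3 and 55 ≡ 3 (mod 4), so reciprocity gives (27 / 55) = -(55 / 27). Reduce: 55 ≡ 1 (mod 27). Now have -(1 / 27).
(1 / 27) = 1. Collecting the sign factors: -1.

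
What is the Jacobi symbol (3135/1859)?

0

(3135/1859)
  = (1276/1859)    [3135 ≡ 1276 mod 1859]
  = (319/1859)    [1859 ≡ 3 mod 8 ⇒ (2/1859)^2 = +1]
  = -(1859/319)    [QR: both ≡ 3 mod 4, sign flips]
  = -(264/319)    [1859 ≡ 264 mod 319]
  = -(33/319)    [319 ≡ 7 mod 8 ⇒ (2/319)^3 = +1]
  = -(319/33)    [QR: 33 ≡ 1 mod 4, sign kept]
  = -(22/33)    [319 ≡ 22 mod 33]
  = -(11/33)    [33 ≡ 1 mod 8 ⇒ (2/33) = +1]
  = -(33/11)    [QR: 33 ≡ 1 mod 4, sign kept]
  = -(0/11)    [33 ≡ 0 mod 11]
  = 0    [numerator 0, gcd > 1]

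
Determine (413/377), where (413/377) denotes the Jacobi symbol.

(413/377)
  = (36/377)    [413 ≡ 36 mod 377]
  = (9/377)    [377 ≡ 1 mod 8 ⇒ (2/377)^2 = +1]
  = (377/9)    [QR: 9 ≡ 1 mod 4, sign kept]
  = (8/9)    [377 ≡ 8 mod 9]
  = (1/9)    [9 ≡ 1 mod 8 ⇒ (2/9)^3 = +1]
  = 1    [(1/9) = 1]

1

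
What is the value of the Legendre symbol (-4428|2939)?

(-4428|2939)
  = -(4428|2939)    [2939 ≡ 3 mod 4 ⇒ (-1|2939) = -1]
  = -(1489|2939)    [4428 ≡ 1489 mod 2939]
  = -(2939|1489)    [QR: 1489 ≡ 1 mod 4, sign kept]
  = -(1450|1489)    [2939 ≡ 1450 mod 1489]
  = -(725|1489)    [1489 ≡ 1 mod 8 ⇒ (2|1489) = +1]
  = -(1489|725)    [QR: 725 ≡ 1 mod 4, sign kept]
  = -(39|725)    [1489 ≡ 39 mod 725]
  = -(725|39)    [QR: 725 ≡ 1 mod 4, sign kept]
  = -(23|39)    [725 ≡ 23 mod 39]
  = (39|23)    [QR: both ≡ 3 mod 4, sign flips]
  = (16|23)    [39 ≡ 16 mod 23]
  = (1|23)    [23 ≡ 7 mod 8 ⇒ (2|23)^4 = +1]
  = 1    [(1|23) = 1]

1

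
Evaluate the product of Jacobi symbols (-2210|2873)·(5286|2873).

0

By multiplicativity, (-2210·5286|2873) = (-2210|2873)·(5286|2873).
First factor (-2210|2873):
(-2210|2873)
  = (663|2873)    [-2210 ≡ 663 mod 2873]
  = (2873|663)    [QR: 2873 ≡ 1 mod 4, sign kept]
  = (221|663)    [2873 ≡ 221 mod 663]
  = (663|221)    [QR: 221 ≡ 1 mod 4, sign kept]
  = (0|221)    [663 ≡ 0 mod 221]
  = 0    [numerator 0, gcd > 1]
Second factor (5286|2873):
(5286|2873)
  = (2413|2873)    [5286 ≡ 2413 mod 2873]
  = (2873|2413)    [QR: 2413 ≡ 1 mod 4, sign kept]
  = (460|2413)    [2873 ≡ 460 mod 2413]
  = (115|2413)    [2413 ≡ 5 mod 8 ⇒ (2|2413)^2 = +1]
  = (2413|115)    [QR: 2413 ≡ 1 mod 4, sign kept]
  = (113|115)    [2413 ≡ 113 mod 115]
  = (115|113)    [QR: 113 ≡ 1 mod 4, sign kept]
  = (2|113)    [115 ≡ 2 mod 113]
  = (1|113)    [113 ≡ 1 mod 8 ⇒ (2|113) = +1]
  = 1    [(1|113) = 1]
Product: (0)·(1) = 0.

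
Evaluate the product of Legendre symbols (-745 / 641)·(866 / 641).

By multiplicativity, (-745·866 / 641) = (-745 / 641)·(866 / 641).
First factor (-745 / 641):
Pull out -1: (-745 / 641) = (-1 / 641)·(745 / 641). Since 641 ≡ 1 (mod 4), (-1 / 641) = +1. Now have (745 / 641).
Reduce the numerator: 745 ≡ 104 (mod 641), so (745 / 641) = (104 / 641).
Factor out 2: 104 = 2^3·13. Since 641 ≡ 1 (mod 8), (2 / 641) = +1, and (2 / 641)^3 = +1. Now have (13 / 641).
13 ≡ 1 (mod 4), so quadratic reciprocity gives (13 / 641) = (641 / 13). Reduce: 641 ≡ 4 (mod 13). Now have (4 / 13).
Factor out 2: 4 = 2^2. Since 13 ≡ 5 (mod 8), (2 / 13) = -1, and (2 / 13)^2 = +1. Now have (1 / 13).
(1 / 13) = 1. Collecting the sign factors: 1.
Second factor (866 / 641):
Reduce the numerator: 866 ≡ 225 (mod 641), so (866 / 641) = (225 / 641).
225 ≡ 1 (mod 4), so quadratic reciprocity gives (225 / 641) = (641 / 225). Reduce: 641 ≡ 191 (mod 225). Now have (191 / 225).
225 ≡ 1 (mod 4), so quadratic reciprocity gives (191 / 225) = (225 / 191). Reduce: 225 ≡ 34 (mod 191). Now have (34 / 191).
Factor out 2: 34 = 2·17. Since 191 ≡ 7 (mod 8), (2 / 191) = +1. Now have (17 / 191).
17 ≡ 1 (mod 4), so quadratic reciprocity gives (17 / 191) = (191 / 17). Reduce: 191 ≡ 4 (mod 17). Now have (4 / 17).
Factor out 2: 4 = 2^2. Since 17 ≡ 1 (mod 8), (2 / 17) = +1, and (2 / 17)^2 = +1. Now have (1 / 17).
(1 / 17) = 1. Collecting the sign factors: 1.
Product: (1)·(1) = 1.

1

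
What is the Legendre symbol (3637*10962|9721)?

-1

By multiplicativity, (3637·10962|9721) = (3637|9721)·(10962|9721).
First factor (3637|9721):
3637 ≡ 1 (mod 4), so quadratic reciprocity gives (3637|9721) = (9721|3637). Reduce: 9721 ≡ 2447 (mod 3637). Now have (2447|3637).
3637 ≡ 1 (mod 4), so quadratic reciprocity gives (2447|3637) = (3637|2447). Reduce: 3637 ≡ 1190 (mod 2447). Now have (1190|2447).
Factor out 2: 1190 = 2·595. Since 2447 ≡ 7 (mod 8), (2|2447) = +1. Now have (595|2447).
Both 595 ≡ 3 and 2447 ≡ 3 (mod 4), so reciprocity gives (595|2447) = -(2447|595). Reduce: 2447 ≡ 67 (mod 595). Now have -(67|595).
Both 67 ≡ 3 and 595 ≡ 3 (mod 4), so reciprocity gives (67|595) = -(595|67). Reduce: 595 ≡ 59 (mod 67). Now have (59|67).
Both 59 ≡ 3 and 67 ≡ 3 (mod 4), so reciprocity gives (59|67) = -(67|59). Reduce: 67 ≡ 8 (mod 59). Now have -(8|59).
Factor out 2: 8 = 2^3. Since 59 ≡ 3 (mod 8), (2|59) = -1, and (2|59)^3 = -1. Now have (1|59).
(1|59) = 1. Collecting the sign factors: 1.
Second factor (10962|9721):
Reduce the numerator: 10962 ≡ 1241 (mod 9721), so (10962|9721) = (1241|9721).
1241 ≡ 1 (mod 4), so quadratic reciprocity gives (1241|9721) = (9721|1241). Reduce: 9721 ≡ 1034 (mod 1241). Now have (1034|1241).
Factor out 2: 1034 = 2·517. Since 1241 ≡ 1 (mod 8), (2|1241) = +1. Now have (517|1241).
517 ≡ 1 (mod 4), so quadratic reciprocity gives (517|1241) = (1241|517). Reduce: 1241 ≡ 207 (mod 517). Now have (207|517).
517 ≡ 1 (mod 4), so quadratic reciprocity gives (207|517) = (517|207). Reduce: 517 ≡ 103 (mod 207). Now have (103|207).
Both 103 ≡ 3 and 207 ≡ 3 (mod 4), so reciprocity gives (103|207) = -(207|103). Reduce: 207 ≡ 1 (mod 103). Now have -(1|103).
(1|103) = 1. Collecting the sign factors: -1.
Product: (1)·(-1) = -1.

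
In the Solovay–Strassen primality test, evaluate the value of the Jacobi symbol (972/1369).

(972/1369)
  = (243/1369)    [1369 ≡ 1 mod 8 ⇒ (2/1369)^2 = +1]
  = (1369/243)    [QR: 1369 ≡ 1 mod 4, sign kept]
  = (154/243)    [1369 ≡ 154 mod 243]
  = -(77/243)    [243 ≡ 3 mod 8 ⇒ (2/243) = -1]
  = -(243/77)    [QR: 77 ≡ 1 mod 4, sign kept]
  = -(12/77)    [243 ≡ 12 mod 77]
  = -(3/77)    [77 ≡ 5 mod 8 ⇒ (2/77)^2 = +1]
  = -(77/3)    [QR: 77 ≡ 1 mod 4, sign kept]
  = -(2/3)    [77 ≡ 2 mod 3]
  = (1/3)    [3 ≡ 3 mod 8 ⇒ (2/3) = -1]
  = 1    [(1/3) = 1]

1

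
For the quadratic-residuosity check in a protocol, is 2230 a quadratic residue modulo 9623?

yes

(2230/9623)
  = (1115/9623)    [9623 ≡ 7 mod 8 ⇒ (2/9623) = +1]
  = -(9623/1115)    [QR: both ≡ 3 mod 4, sign flips]
  = -(703/1115)    [9623 ≡ 703 mod 1115]
  = (1115/703)    [QR: both ≡ 3 mod 4, sign flips]
  = (412/703)    [1115 ≡ 412 mod 703]
  = (103/703)    [703 ≡ 7 mod 8 ⇒ (2/703)^2 = +1]
  = -(703/103)    [QR: both ≡ 3 mod 4, sign flips]
  = -(85/103)    [703 ≡ 85 mod 103]
  = -(103/85)    [QR: 85 ≡ 1 mod 4, sign kept]
  = -(18/85)    [103 ≡ 18 mod 85]
  = (9/85)    [85 ≡ 5 mod 8 ⇒ (2/85) = -1]
  = (85/9)    [QR: 9 ≡ 1 mod 4, sign kept]
  = (4/9)    [85 ≡ 4 mod 9]
  = (1/9)    [9 ≡ 1 mod 8 ⇒ (2/9)^2 = +1]
  = 1    [(1/9) = 1]
The Legendre symbol is 1, so x^2 ≡ 2230 (mod 9623) has solution.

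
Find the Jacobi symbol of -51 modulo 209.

1

Reduce the numerator: -51 ≡ 158 (mod 209), so (-51 / 209) = (158 / 209).
Factor out 2: 158 = 2·79. Since 209 ≡ 1 (mod 8), (2 / 209) = +1. Now have (79 / 209).
209 ≡ 1 (mod 4), so quadratic reciprocity gives (79 / 209) = (209 / 79). Reduce: 209 ≡ 51 (mod 79). Now have (51 / 79).
Both 51 ≡ 3 and 79 ≡ 3 (mod 4), so reciprocity gives (51 / 79) = -(79 / 51). Reduce: 79 ≡ 28 (mod 51). Now have -(28 / 51).
Factor out 2: 28 = 2^2·7. Since 51 ≡ 3 (mod 8), (2 / 51) = -1, and (2 / 51)^2 = +1. Now have -(7 / 51).
Both 7 ≡ 3 and 51 ≡ 3 (mod 4), so reciprocity gives (7 / 51) = -(51 / 7). Reduce: 51 ≡ 2 (mod 7). Now have (2 / 7).
Factor out 2: 2 = 2. Since 7 ≡ 7 (mod 8), (2 / 7) = +1. Now have (1 / 7).
(1 / 7) = 1. Collecting the sign factors: 1.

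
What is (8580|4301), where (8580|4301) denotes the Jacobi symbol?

0

(8580|4301)
  = (4279|4301)    [8580 ≡ 4279 mod 4301]
  = (4301|4279)    [QR: 4301 ≡ 1 mod 4, sign kept]
  = (22|4279)    [4301 ≡ 22 mod 4279]
  = (11|4279)    [4279 ≡ 7 mod 8 ⇒ (2|4279) = +1]
  = -(4279|11)    [QR: both ≡ 3 mod 4, sign flips]
  = -(0|11)    [4279 ≡ 0 mod 11]
  = 0    [numerator 0, gcd > 1]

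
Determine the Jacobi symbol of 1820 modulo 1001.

0

Reduce the numerator: 1820 ≡ 819 (mod 1001), so (1820/1001) = (819/1001).
1001 ≡ 1 (mod 4), so quadratic reciprocity gives (819/1001) = (1001/819). Reduce: 1001 ≡ 182 (mod 819). Now have (182/819).
Factor out 2: 182 = 2·91. Since 819 ≡ 3 (mod 8), (2/819) = -1. Now have -(91/819).
Both 91 ≡ 3 and 819 ≡ 3 (mod 4), so reciprocity gives (91/819) = -(819/91). Reduce: 819 ≡ 0 (mod 91). Now have (0/91).
The numerator is now 0 with denominator 91 > 1: the symbol is 0.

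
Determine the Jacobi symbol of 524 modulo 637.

(524/637)
  = (131/637)    [637 ≡ 5 mod 8 ⇒ (2/637)^2 = +1]
  = (637/131)    [QR: 637 ≡ 1 mod 4, sign kept]
  = (113/131)    [637 ≡ 113 mod 131]
  = (131/113)    [QR: 113 ≡ 1 mod 4, sign kept]
  = (18/113)    [131 ≡ 18 mod 113]
  = (9/113)    [113 ≡ 1 mod 8 ⇒ (2/113) = +1]
  = (113/9)    [QR: 9 ≡ 1 mod 4, sign kept]
  = (5/9)    [113 ≡ 5 mod 9]
  = (9/5)    [QR: 5 ≡ 1 mod 4, sign kept]
  = (4/5)    [9 ≡ 4 mod 5]
  = (1/5)    [5 ≡ 5 mod 8 ⇒ (2/5)^2 = +1]
  = 1    [(1/5) = 1]

1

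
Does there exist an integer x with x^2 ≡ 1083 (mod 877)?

(1083/877)
  = (206/877)    [1083 ≡ 206 mod 877]
  = -(103/877)    [877 ≡ 5 mod 8 ⇒ (2/877) = -1]
  = -(877/103)    [QR: 877 ≡ 1 mod 4, sign kept]
  = -(53/103)    [877 ≡ 53 mod 103]
  = -(103/53)    [QR: 53 ≡ 1 mod 4, sign kept]
  = -(50/53)    [103 ≡ 50 mod 53]
  = (25/53)    [53 ≡ 5 mod 8 ⇒ (2/53) = -1]
  = (53/25)    [QR: 25 ≡ 1 mod 4, sign kept]
  = (3/25)    [53 ≡ 3 mod 25]
  = (25/3)    [QR: 25 ≡ 1 mod 4, sign kept]
  = (1/3)    [25 ≡ 1 mod 3]
  = 1    [(1/3) = 1]
(1083/877) = 1, and 877 is prime, so 1083 is a quadratic residue mod 877.

yes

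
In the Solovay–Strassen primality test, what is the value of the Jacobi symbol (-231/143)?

0

Pull out -1: (-231/143) = (-1/143)·(231/143). Since 143 ≡ 3 (mod 4), (-1/143) = -1. Now have -(231/143).
Reduce the numerator: 231 ≡ 88 (mod 143), so (231/143) = (88/143).
Factor out 2: 88 = 2^3·11. Since 143 ≡ 7 (mod 8), (2/143) = +1, and (2/143)^3 = +1. Now have -(11/143).
Both 11 ≡ 3 and 143 ≡ 3 (mod 4), so reciprocity gives (11/143) = -(143/11). Reduce: 143 ≡ 0 (mod 11). Now have (0/11).
The numerator is now 0 with denominator 11 > 1: the symbol is 0.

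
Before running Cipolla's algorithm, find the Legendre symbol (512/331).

-1

(512/331)
  = (181/331)    [512 ≡ 181 mod 331]
  = (331/181)    [QR: 181 ≡ 1 mod 4, sign kept]
  = (150/181)    [331 ≡ 150 mod 181]
  = -(75/181)    [181 ≡ 5 mod 8 ⇒ (2/181) = -1]
  = -(181/75)    [QR: 181 ≡ 1 mod 4, sign kept]
  = -(31/75)    [181 ≡ 31 mod 75]
  = (75/31)    [QR: both ≡ 3 mod 4, sign flips]
  = (13/31)    [75 ≡ 13 mod 31]
  = (31/13)    [QR: 13 ≡ 1 mod 4, sign kept]
  = (5/13)    [31 ≡ 5 mod 13]
  = (13/5)    [QR: 5 ≡ 1 mod 4, sign kept]
  = (3/5)    [13 ≡ 3 mod 5]
  = (5/3)    [QR: 5 ≡ 1 mod 4, sign kept]
  = (2/3)    [5 ≡ 2 mod 3]
  = -(1/3)    [3 ≡ 3 mod 8 ⇒ (2/3) = -1]
  = -1    [(1/3) = 1]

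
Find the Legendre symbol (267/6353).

-1

6353 ≡ 1 (mod 4), so quadratic reciprocity gives (267/6353) = (6353/267). Reduce: 6353 ≡ 212 (mod 267). Now have (212/267).
Factor out 2: 212 = 2^2·53. Since 267 ≡ 3 (mod 8), (2/267) = -1, and (2/267)^2 = +1. Now have (53/267).
53 ≡ 1 (mod 4), so quadratic reciprocity gives (53/267) = (267/53). Reduce: 267 ≡ 2 (mod 53). Now have (2/53).
Factor out 2: 2 = 2. Since 53 ≡ 5 (mod 8), (2/53) = -1. Now have -(1/53).
(1/53) = 1. Collecting the sign factors: -1.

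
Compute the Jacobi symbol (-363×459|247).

By multiplicativity, (-363·459|247) = (-363|247)·(459|247).
First factor (-363|247):
Reduce the numerator: -363 ≡ 131 (mod 247), so (-363|247) = (131|247).
Both 131 ≡ 3 and 247 ≡ 3 (mod 4), so reciprocity gives (131|247) = -(247|131). Reduce: 247 ≡ 116 (mod 131). Now have -(116|131).
Factor out 2: 116 = 2^2·29. Since 131 ≡ 3 (mod 8), (2|131) = -1, and (2|131)^2 = +1. Now have -(29|131).
29 ≡ 1 (mod 4), so quadratic reciprocity gives (29|131) = (131|29). Reduce: 131 ≡ 15 (mod 29). Now have -(15|29).
29 ≡ 1 (mod 4), so quadratic reciprocity gives (15|29) = (29|15). Reduce: 29 ≡ 14 (mod 15). Now have -(14|15).
Factor out 2: 14 = 2·7. Since 15 ≡ 7 (mod 8), (2|15) = +1. Now have -(7|15).
Both 7 ≡ 3 and 15 ≡ 3 (mod 4), so reciprocity gives (7|15) = -(15|7). Reduce: 15 ≡ 1 (mod 7). Now have (1|7).
(1|7) = 1. Collecting the sign factors: 1.
Second factor (459|247):
Reduce the numerator: 459 ≡ 212 (mod 247), so (459|247) = (212|247).
Factor out 2: 212 = 2^2·53. Since 247 ≡ 7 (mod 8), (2|247) = +1, and (2|247)^2 = +1. Now have (53|247).
53 ≡ 1 (mod 4), so quadratic reciprocity gives (53|247) = (247|53). Reduce: 247 ≡ 35 (mod 53). Now have (35|53).
53 ≡ 1 (mod 4), so quadratic reciprocity gives (35|53) = (53|35). Reduce: 53 ≡ 18 (mod 35). Now have (18|35).
Factor out 2: 18 = 2·9. Since 35 ≡ 3 (mod 8), (2|35) = -1. Now have -(9|35).
9 ≡ 1 (mod 4), so quadratic reciprocity gives (9|35) = (35|9). Reduce: 35 ≡ 8 (mod 9). Now have -(8|9).
Factor out 2: 8 = 2^3. Since 9 ≡ 1 (mod 8), (2|9) = +1, and (2|9)^3 = +1. Now have -(1|9).
(1|9) = 1. Collecting the sign factors: -1.
Product: (1)·(-1) = -1.

-1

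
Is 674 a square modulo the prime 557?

(674/557)
  = (117/557)    [674 ≡ 117 mod 557]
  = (557/117)    [QR: 117 ≡ 1 mod 4, sign kept]
  = (89/117)    [557 ≡ 89 mod 117]
  = (117/89)    [QR: 89 ≡ 1 mod 4, sign kept]
  = (28/89)    [117 ≡ 28 mod 89]
  = (7/89)    [89 ≡ 1 mod 8 ⇒ (2/89)^2 = +1]
  = (89/7)    [QR: 89 ≡ 1 mod 4, sign kept]
  = (5/7)    [89 ≡ 5 mod 7]
  = (7/5)    [QR: 5 ≡ 1 mod 4, sign kept]
  = (2/5)    [7 ≡ 2 mod 5]
  = -(1/5)    [5 ≡ 5 mod 8 ⇒ (2/5) = -1]
  = -1    [(1/5) = 1]
(674/557) = -1, and 557 is prime, so 674 is not a quadratic residue mod 557.

no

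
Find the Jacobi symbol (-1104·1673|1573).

1

By multiplicativity, (-1104·1673|1573) = (-1104|1573)·(1673|1573).
First factor (-1104|1573):
Pull out -1: (-1104|1573) = (-1|1573)·(1104|1573). Since 1573 ≡ 1 (mod 4), (-1|1573) = +1. Now have (1104|1573).
Factor out 2: 1104 = 2^4·69. Since 1573 ≡ 5 (mod 8), (2|1573) = -1, and (2|1573)^4 = +1. Now have (69|1573).
69 ≡ 1 (mod 4), so quadratic reciprocity gives (69|1573) = (1573|69). Reduce: 1573 ≡ 55 (mod 69). Now have (55|69).
69 ≡ 1 (mod 4), so quadratic reciprocity gives (55|69) = (69|55). Reduce: 69 ≡ 14 (mod 55). Now have (14|55).
Factor out 2: 14 = 2·7. Since 55 ≡ 7 (mod 8), (2|55) = +1. Now have (7|55).
Both 7 ≡ 3 and 55 ≡ 3 (mod 4), so reciprocity gives (7|55) = -(55|7). Reduce: 55 ≡ 6 (mod 7). Now have -(6|7).
Factor out 2: 6 = 2·3. Since 7 ≡ 7 (mod 8), (2|7) = +1. Now have -(3|7).
Both 3 ≡ 3 and 7 ≡ 3 (mod 4), so reciprocity gives (3|7) = -(7|3). Reduce: 7 ≡ 1 (mod 3). Now have (1|3).
(1|3) = 1. Collecting the sign factors: 1.
Second factor (1673|1573):
Reduce the numerator: 1673 ≡ 100 (mod 1573), so (1673|1573) = (100|1573).
Factor out 2: 100 = 2^2·25. Since 1573 ≡ 5 (mod 8), (2|1573) = -1, and (2|1573)^2 = +1. Now have (25|1573).
25 ≡ 1 (mod 4), so quadratic reciprocity gives (25|1573) = (1573|25). Reduce: 1573 ≡ 23 (mod 25). Now have (23|25).
25 ≡ 1 (mod 4), so quadratic reciprocity gives (23|25) = (25|23). Reduce: 25 ≡ 2 (mod 23). Now have (2|23).
Factor out 2: 2 = 2. Since 23 ≡ 7 (mod 8), (2|23) = +1. Now have (1|23).
(1|23) = 1. Collecting the sign factors: 1.
Product: (1)·(1) = 1.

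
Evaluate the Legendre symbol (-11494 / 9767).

(-11494 / 9767)
  = -(11494 / 9767)    [9767 ≡ 3 mod 4 ⇒ (-1 / 9767) = -1]
  = -(1727 / 9767)    [11494 ≡ 1727 mod 9767]
  = (9767 / 1727)    [QR: both ≡ 3 mod 4, sign flips]
  = (1132 / 1727)    [9767 ≡ 1132 mod 1727]
  = (283 / 1727)    [1727 ≡ 7 mod 8 ⇒ (2 / 1727)^2 = +1]
  = -(1727 / 283)    [QR: both ≡ 3 mod 4, sign flips]
  = -(29 / 283)    [1727 ≡ 29 mod 283]
  = -(283 / 29)    [QR: 29 ≡ 1 mod 4, sign kept]
  = -(22 / 29)    [283 ≡ 22 mod 29]
  = (11 / 29)    [29 ≡ 5 mod 8 ⇒ (2 / 29) = -1]
  = (29 / 11)    [QR: 29 ≡ 1 mod 4, sign kept]
  = (7 / 11)    [29 ≡ 7 mod 11]
  = -(11 / 7)    [QR: both ≡ 3 mod 4, sign flips]
  = -(4 / 7)    [11 ≡ 4 mod 7]
  = -(1 / 7)    [7 ≡ 7 mod 8 ⇒ (2 / 7)^2 = +1]
  = -1    [(1 / 7) = 1]

-1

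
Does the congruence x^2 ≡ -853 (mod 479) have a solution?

yes

(-853|479)
  = (105|479)    [-853 ≡ 105 mod 479]
  = (479|105)    [QR: 105 ≡ 1 mod 4, sign kept]
  = (59|105)    [479 ≡ 59 mod 105]
  = (105|59)    [QR: 105 ≡ 1 mod 4, sign kept]
  = (46|59)    [105 ≡ 46 mod 59]
  = -(23|59)    [59 ≡ 3 mod 8 ⇒ (2|59) = -1]
  = (59|23)    [QR: both ≡ 3 mod 4, sign flips]
  = (13|23)    [59 ≡ 13 mod 23]
  = (23|13)    [QR: 13 ≡ 1 mod 4, sign kept]
  = (10|13)    [23 ≡ 10 mod 13]
  = -(5|13)    [13 ≡ 5 mod 8 ⇒ (2|13) = -1]
  = -(13|5)    [QR: 5 ≡ 1 mod 4, sign kept]
  = -(3|5)    [13 ≡ 3 mod 5]
  = -(5|3)    [QR: 5 ≡ 1 mod 4, sign kept]
  = -(2|3)    [5 ≡ 2 mod 3]
  = (1|3)    [3 ≡ 3 mod 8 ⇒ (2|3) = -1]
  = 1    [(1|3) = 1]
The Legendre symbol is 1, so x^2 ≡ -853 (mod 479) has solution.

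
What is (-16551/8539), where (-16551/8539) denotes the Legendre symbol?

1

(-16551/8539)
  = (527/8539)    [-16551 ≡ 527 mod 8539]
  = -(8539/527)    [QR: both ≡ 3 mod 4, sign flips]
  = -(107/527)    [8539 ≡ 107 mod 527]
  = (527/107)    [QR: both ≡ 3 mod 4, sign flips]
  = (99/107)    [527 ≡ 99 mod 107]
  = -(107/99)    [QR: both ≡ 3 mod 4, sign flips]
  = -(8/99)    [107 ≡ 8 mod 99]
  = (1/99)    [99 ≡ 3 mod 8 ⇒ (2/99)^3 = -1]
  = 1    [(1/99) = 1]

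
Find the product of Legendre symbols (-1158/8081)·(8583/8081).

-1

By multiplicativity, (-1158·8583/8081) = (-1158/8081)·(8583/8081).
First factor (-1158/8081):
Reduce the numerator: -1158 ≡ 6923 (mod 8081), so (-1158/8081) = (6923/8081).
8081 ≡ 1 (mod 4), so quadratic reciprocity gives (6923/8081) = (8081/6923). Reduce: 8081 ≡ 1158 (mod 6923). Now have (1158/6923).
Factor out 2: 1158 = 2·579. Since 6923 ≡ 3 (mod 8), (2/6923) = -1. Now have -(579/6923).
Both 579 ≡ 3 and 6923 ≡ 3 (mod 4), so reciprocity gives (579/6923) = -(6923/579). Reduce: 6923 ≡ 554 (mod 579). Now have (554/579).
Factor out 2: 554 = 2·277. Since 579 ≡ 3 (mod 8), (2/579) = -1. Now have -(277/579).
277 ≡ 1 (mod 4), so quadratic reciprocity gives (277/579) = (579/277). Reduce: 579 ≡ 25 (mod 277). Now have -(25/277).
25 ≡ 1 (mod 4), so quadratic reciprocity gives (25/277) = (277/25). Reduce: 277 ≡ 2 (mod 25). Now have -(2/25).
Factor out 2: 2 = 2. Since 25 ≡ 1 (mod 8), (2/25) = +1. Now have -(1/25).
(1/25) = 1. Collecting the sign factors: -1.
Second factor (8583/8081):
Reduce the numerator: 8583 ≡ 502 (mod 8081), so (8583/8081) = (502/8081).
Factor out 2: 502 = 2·251. Since 8081 ≡ 1 (mod 8), (2/8081) = +1. Now have (251/8081).
8081 ≡ 1 (mod 4), so quadratic reciprocity gives (251/8081) = (8081/251). Reduce: 8081 ≡ 49 (mod 251). Now have (49/251).
49 ≡ 1 (mod 4), so quadratic reciprocity gives (49/251) = (251/49). Reduce: 251 ≡ 6 (mod 49). Now have (6/49).
Factor out 2: 6 = 2·3. Since 49 ≡ 1 (mod 8), (2/49) = +1. Now have (3/49).
49 ≡ 1 (mod 4), so quadratic reciprocity gives (3/49) = (49/3). Reduce: 49 ≡ 1 (mod 3). Now have (1/3).
(1/3) = 1. Collecting the sign factors: 1.
Product: (-1)·(1) = -1.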